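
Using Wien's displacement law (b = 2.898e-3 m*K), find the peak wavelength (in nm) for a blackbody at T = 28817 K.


lam_max = b / T = 2.898e-3 / 28817 = 1.006e-07 m = 100.5656 nm

100.5656 nm


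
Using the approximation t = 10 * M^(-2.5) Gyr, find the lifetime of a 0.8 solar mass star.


t = 10 * M^(-2.5) = 10 * 0.8^(-2.5) = 17.4693

17.4693 Gyr


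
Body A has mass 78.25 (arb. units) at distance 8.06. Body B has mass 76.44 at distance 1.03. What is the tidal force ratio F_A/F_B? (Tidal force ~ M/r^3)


Ratio = (M1/r1^3) / (M2/r2^3) = (78.25/8.06^3) / (76.44/1.03^3) = 0.0021

0.0021


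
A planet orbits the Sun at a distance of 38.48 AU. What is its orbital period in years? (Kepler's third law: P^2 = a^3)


P = a^(3/2) = 38.48^1.5 = 238.7001

238.7001 years


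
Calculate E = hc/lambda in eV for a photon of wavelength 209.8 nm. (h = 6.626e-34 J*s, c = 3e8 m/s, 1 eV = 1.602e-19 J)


E = hc/lambda = 6.626e-34 * 3e8 / 2.098e-07 = 9.475e-19 J = 5.9143 eV

5.9143 eV


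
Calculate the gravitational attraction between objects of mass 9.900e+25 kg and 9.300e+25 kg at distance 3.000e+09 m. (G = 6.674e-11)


F = G*m1*m2/r^2 = 6.674e-11 * 9.900e+25 * 9.300e+25 / (3.000e+09)^2 = 6.674e-11 * 9.207e+51 / 9.000e+18 = 6.828e+22

6.828e+22 N


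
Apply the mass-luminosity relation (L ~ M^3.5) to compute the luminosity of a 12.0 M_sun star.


L/L_sun = (M/M_sun)^3.5 = 12.0^3.5 = 5985.9676

5985.9676 L_sun


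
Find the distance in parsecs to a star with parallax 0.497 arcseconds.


d = 1/p = 1/0.497 = 2.0121

2.0121 pc


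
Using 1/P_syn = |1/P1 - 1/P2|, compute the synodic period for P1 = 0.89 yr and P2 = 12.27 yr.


1/P_syn = |1/P1 - 1/P2| = |1/0.89 - 1/12.27| => P_syn = 0.9596

0.9596 years


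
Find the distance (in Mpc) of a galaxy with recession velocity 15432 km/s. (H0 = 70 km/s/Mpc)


d = v / H0 = 15432 / 70 = 220.4571

220.4571 Mpc


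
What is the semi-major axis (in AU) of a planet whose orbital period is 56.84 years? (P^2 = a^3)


a = P^(2/3) = 56.84^(2/3) = 14.7832

14.7832 AU


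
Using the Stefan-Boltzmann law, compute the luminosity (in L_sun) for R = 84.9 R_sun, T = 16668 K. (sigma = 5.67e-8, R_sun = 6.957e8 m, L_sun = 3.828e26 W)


R = 84.9 * 6.957e8 m = 5.906493e+10 m. L = 4*pi*R^2*sigma*T^4 = 4*pi*(5.906493e+10)^2 * 5.67e-8 * 16668^4 = 1.918608116e+32 W. L/L_sun = 1.918608116e+32 / 3.828e26 = 501203.792

501203.792 L_sun


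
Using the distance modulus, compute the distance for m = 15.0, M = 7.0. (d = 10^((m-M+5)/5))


d = 10^((m - M + 5)/5) = 10^((15.0 - 7.0 + 5)/5) = 398.1072

398.1072 pc


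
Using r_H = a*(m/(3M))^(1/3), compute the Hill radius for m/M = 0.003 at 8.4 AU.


r_H = a * (m/3M)^(1/3) = 8.4 * (0.003/3)^(1/3) = 0.84

0.84 AU


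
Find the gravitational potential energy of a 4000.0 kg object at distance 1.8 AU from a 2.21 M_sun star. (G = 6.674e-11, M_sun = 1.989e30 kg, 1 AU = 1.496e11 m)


M = 2.21 * 1.989e30 kg = 4.39569e+30 kg; r = 1.8 AU * 1.496e11 m/AU = 2.6928e+11 m. U = -GM*m/r = -(6.674e-11 * 4.39569e+30 * 4000.0) / 2.6928e+11 = -4.358e+12

-4.358e+12 J


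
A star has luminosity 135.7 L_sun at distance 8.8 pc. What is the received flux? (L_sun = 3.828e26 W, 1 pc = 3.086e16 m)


F = L / (4*pi*d^2) = 5.195e+28 / (4*pi*(2.716e+17)^2) = 5.605e-08

5.605e-08 W/m^2


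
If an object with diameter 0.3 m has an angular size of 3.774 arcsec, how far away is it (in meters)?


D = size / theta_rad, theta_rad = 3.774 * pi/(180*3600) = 1.830e-05, D = 16396.2485

16396.2485 m


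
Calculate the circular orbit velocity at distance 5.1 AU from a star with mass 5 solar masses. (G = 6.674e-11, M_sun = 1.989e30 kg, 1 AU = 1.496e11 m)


v = sqrt(GM/r) = sqrt(6.674e-11 * 9.945e+30 / 7.630e+11) = 29494.7426

29494.7426 m/s


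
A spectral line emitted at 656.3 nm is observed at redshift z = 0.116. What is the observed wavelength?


lam_obs = lam_emit * (1 + z) = 656.3 * (1 + 0.116) = 732.4308

732.4308 nm


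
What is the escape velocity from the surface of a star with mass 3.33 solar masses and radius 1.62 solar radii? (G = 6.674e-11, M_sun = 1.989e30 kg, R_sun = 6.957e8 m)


M = 3.33 * 1.989e30 kg = 6.62337e+30 kg; R = 1.62 * 6.957e8 m = 1.127034e+09 m. v_esc = sqrt(2GM/R) = sqrt(2 * 6.674e-11 * 6.62337e+30 / 1.127034e+09) = 885684.6102

885684.6102 m/s


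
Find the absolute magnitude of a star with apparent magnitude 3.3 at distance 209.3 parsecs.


M = m - 5*log10(d) + 5 = 3.3 - 5*log10(209.3) + 5 = -3.3038

-3.3038


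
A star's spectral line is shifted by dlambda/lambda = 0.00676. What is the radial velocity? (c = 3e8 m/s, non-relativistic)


v = (dlambda/lambda) * c = 0.00676 * 3e8 = 2.028e+06

2.028e+06 m/s


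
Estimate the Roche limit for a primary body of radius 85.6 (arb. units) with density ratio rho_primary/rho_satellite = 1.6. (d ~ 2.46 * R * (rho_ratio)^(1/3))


d_Roche = 2.46 * 85.6 * 1.6^(1/3) = 246.2912

246.2912


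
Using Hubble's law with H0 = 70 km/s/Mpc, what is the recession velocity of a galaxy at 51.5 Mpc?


v = H0 * d = 70 * 51.5 = 3605.0

3605.0 km/s


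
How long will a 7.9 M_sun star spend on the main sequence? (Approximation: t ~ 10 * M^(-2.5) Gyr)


t = 10 * M^(-2.5) = 10 * 7.9^(-2.5) = 0.057

0.057 Gyr


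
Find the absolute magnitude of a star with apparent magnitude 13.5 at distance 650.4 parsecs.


M = m - 5*log10(d) + 5 = 13.5 - 5*log10(650.4) + 5 = 4.4341

4.4341


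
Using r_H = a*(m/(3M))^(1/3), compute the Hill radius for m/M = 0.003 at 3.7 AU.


r_H = a * (m/3M)^(1/3) = 3.7 * (0.003/3)^(1/3) = 0.37

0.37 AU


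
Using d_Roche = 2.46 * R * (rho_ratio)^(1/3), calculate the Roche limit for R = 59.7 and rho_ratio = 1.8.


d_Roche = 2.46 * 59.7 * 1.8^(1/3) = 178.6489

178.6489


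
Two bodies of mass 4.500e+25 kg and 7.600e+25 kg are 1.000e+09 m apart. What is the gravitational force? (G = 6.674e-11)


F = G*m1*m2/r^2 = 6.674e-11 * 4.500e+25 * 7.600e+25 / (1.000e+09)^2 = 6.674e-11 * 3.420e+51 / 1.000e+18 = 2.283e+23

2.283e+23 N


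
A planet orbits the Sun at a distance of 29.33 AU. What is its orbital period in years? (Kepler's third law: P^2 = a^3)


P = a^(3/2) = 29.33^1.5 = 158.843

158.843 years


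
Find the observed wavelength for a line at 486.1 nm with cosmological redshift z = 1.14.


lam_obs = lam_emit * (1 + z) = 486.1 * (1 + 1.14) = 1040.254

1040.254 nm


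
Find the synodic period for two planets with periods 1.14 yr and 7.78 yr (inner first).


1/P_syn = |1/P1 - 1/P2| = |1/1.14 - 1/7.78| => P_syn = 1.3357

1.3357 years


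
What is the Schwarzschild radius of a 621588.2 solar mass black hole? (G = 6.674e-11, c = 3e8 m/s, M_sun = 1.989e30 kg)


M = 621588.2 * 1.989e30 kg = 1.23633893e+36 kg. rs = 2GM/c^2 = 2 * 6.674e-11 * 1.23633893e+36 / (3e8)^2 = 1.834e+09

1.834e+09 m


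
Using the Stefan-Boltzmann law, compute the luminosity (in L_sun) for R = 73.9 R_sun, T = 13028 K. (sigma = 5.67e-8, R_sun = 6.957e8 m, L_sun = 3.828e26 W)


R = 73.9 * 6.957e8 m = 5.141223e+10 m. L = 4*pi*R^2*sigma*T^4 = 4*pi*(5.141223e+10)^2 * 5.67e-8 * 13028^4 = 5.425462999e+31 W. L/L_sun = 5.425462999e+31 / 3.828e26 = 141731.0083

141731.0083 L_sun


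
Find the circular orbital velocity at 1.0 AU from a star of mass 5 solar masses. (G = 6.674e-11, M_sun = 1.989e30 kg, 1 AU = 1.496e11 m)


v = sqrt(GM/r) = sqrt(6.674e-11 * 9.945e+30 / 1.496e+11) = 66608.5068

66608.5068 m/s


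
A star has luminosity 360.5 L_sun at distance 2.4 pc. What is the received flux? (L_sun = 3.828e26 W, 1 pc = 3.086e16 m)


F = L / (4*pi*d^2) = 1.380e+29 / (4*pi*(7.406e+16)^2) = 2.002e-06

2.002e-06 W/m^2


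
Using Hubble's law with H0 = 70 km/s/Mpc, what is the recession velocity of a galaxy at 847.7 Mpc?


v = H0 * d = 70 * 847.7 = 59339.0

59339.0 km/s


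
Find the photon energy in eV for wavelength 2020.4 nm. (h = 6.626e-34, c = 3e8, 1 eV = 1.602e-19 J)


E = hc/lambda = 6.626e-34 * 3e8 / 2.020e-06 = 9.839e-20 J = 0.6141 eV

0.6141 eV


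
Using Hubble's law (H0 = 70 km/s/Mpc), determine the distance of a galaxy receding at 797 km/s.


d = v / H0 = 797 / 70 = 11.3857

11.3857 Mpc


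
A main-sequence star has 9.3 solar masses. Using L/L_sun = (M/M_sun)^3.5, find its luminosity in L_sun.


L/L_sun = (M/M_sun)^3.5 = 9.3^3.5 = 2452.9592

2452.9592 L_sun


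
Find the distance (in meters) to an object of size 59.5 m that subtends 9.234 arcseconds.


D = size / theta_rad, theta_rad = 9.234 * pi/(180*3600) = 4.477e-05, D = 1.329e+06

1.329e+06 m


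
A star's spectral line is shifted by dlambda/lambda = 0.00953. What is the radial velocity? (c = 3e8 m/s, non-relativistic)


v = (dlambda/lambda) * c = 0.00953 * 3e8 = 2.859e+06

2.859e+06 m/s


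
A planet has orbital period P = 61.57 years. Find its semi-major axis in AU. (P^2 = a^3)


a = P^(2/3) = 61.57^(2/3) = 15.5924

15.5924 AU


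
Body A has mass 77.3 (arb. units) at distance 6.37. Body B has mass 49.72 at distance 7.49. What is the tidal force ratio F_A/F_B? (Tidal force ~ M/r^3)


Ratio = (M1/r1^3) / (M2/r2^3) = (77.3/6.37^3) / (49.72/7.49^3) = 2.5274

2.5274


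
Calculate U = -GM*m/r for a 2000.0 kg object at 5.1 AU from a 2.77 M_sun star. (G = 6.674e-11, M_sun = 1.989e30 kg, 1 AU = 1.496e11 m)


M = 2.77 * 1.989e30 kg = 5.50953e+30 kg; r = 5.1 AU * 1.496e11 m/AU = 7.6296e+11 m. U = -GM*m/r = -(6.674e-11 * 5.50953e+30 * 2000.0) / 7.6296e+11 = -9.639e+11

-9.639e+11 J


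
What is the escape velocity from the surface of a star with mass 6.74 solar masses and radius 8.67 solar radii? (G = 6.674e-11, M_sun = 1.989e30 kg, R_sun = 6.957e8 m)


M = 6.74 * 1.989e30 kg = 1.340586e+31 kg; R = 8.67 * 6.957e8 m = 6.031719e+09 m. v_esc = sqrt(2GM/R) = sqrt(2 * 6.674e-11 * 1.340586e+31 / 6.031719e+09) = 544671.7973

544671.7973 m/s


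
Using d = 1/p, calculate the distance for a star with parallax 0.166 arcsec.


d = 1/p = 1/0.166 = 6.0241

6.0241 pc


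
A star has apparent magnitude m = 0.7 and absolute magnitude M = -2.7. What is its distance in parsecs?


d = 10^((m - M + 5)/5) = 10^((0.7 - -2.7 + 5)/5) = 47.863

47.863 pc


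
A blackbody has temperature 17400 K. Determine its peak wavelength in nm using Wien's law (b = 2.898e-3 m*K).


lam_max = b / T = 2.898e-3 / 17400 = 1.666e-07 m = 166.5517 nm

166.5517 nm


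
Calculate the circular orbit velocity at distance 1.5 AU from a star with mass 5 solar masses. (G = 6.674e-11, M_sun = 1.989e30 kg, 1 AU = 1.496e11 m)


v = sqrt(GM/r) = sqrt(6.674e-11 * 9.945e+30 / 2.244e+11) = 54385.6181

54385.6181 m/s


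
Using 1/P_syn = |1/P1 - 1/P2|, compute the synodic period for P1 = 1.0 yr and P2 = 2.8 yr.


1/P_syn = |1/P1 - 1/P2| = |1/1.0 - 1/2.8| => P_syn = 1.5556

1.5556 years


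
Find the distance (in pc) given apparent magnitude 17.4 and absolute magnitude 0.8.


d = 10^((m - M + 5)/5) = 10^((17.4 - 0.8 + 5)/5) = 20892.9613

20892.9613 pc


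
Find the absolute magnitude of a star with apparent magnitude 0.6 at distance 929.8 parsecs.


M = m - 5*log10(d) + 5 = 0.6 - 5*log10(929.8) + 5 = -9.2419

-9.2419


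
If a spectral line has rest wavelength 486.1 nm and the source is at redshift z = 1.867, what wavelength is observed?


lam_obs = lam_emit * (1 + z) = 486.1 * (1 + 1.867) = 1393.6487

1393.6487 nm


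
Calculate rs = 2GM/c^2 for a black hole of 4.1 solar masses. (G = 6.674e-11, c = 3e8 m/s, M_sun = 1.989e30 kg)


M = 4.1 * 1.989e30 kg = 8.1549e+30 kg. rs = 2GM/c^2 = 2 * 6.674e-11 * 8.1549e+30 / (3e8)^2 = 12094.6228

12094.6228 m


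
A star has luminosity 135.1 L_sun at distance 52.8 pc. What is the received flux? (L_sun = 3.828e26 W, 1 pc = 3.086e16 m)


F = L / (4*pi*d^2) = 5.172e+28 / (4*pi*(1.629e+18)^2) = 1.550e-09

1.550e-09 W/m^2


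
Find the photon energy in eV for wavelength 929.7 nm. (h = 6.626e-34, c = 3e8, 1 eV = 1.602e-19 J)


E = hc/lambda = 6.626e-34 * 3e8 / 9.297e-07 = 2.138e-19 J = 1.3346 eV

1.3346 eV


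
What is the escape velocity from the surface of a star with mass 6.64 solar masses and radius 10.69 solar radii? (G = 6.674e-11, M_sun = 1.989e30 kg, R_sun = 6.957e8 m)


M = 6.64 * 1.989e30 kg = 1.320696e+31 kg; R = 10.69 * 6.957e8 m = 7.437033e+09 m. v_esc = sqrt(2GM/R) = sqrt(2 * 6.674e-11 * 1.320696e+31 / 7.437033e+09) = 486866.2568

486866.2568 m/s


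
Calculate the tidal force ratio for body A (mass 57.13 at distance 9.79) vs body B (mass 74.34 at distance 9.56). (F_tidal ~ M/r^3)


Ratio = (M1/r1^3) / (M2/r2^3) = (57.13/9.79^3) / (74.34/9.56^3) = 0.7156

0.7156


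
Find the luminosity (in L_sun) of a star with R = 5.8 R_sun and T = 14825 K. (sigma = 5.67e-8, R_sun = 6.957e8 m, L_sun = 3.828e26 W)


R = 5.8 * 6.957e8 m = 4.03506e+09 m. L = 4*pi*R^2*sigma*T^4 = 4*pi*(4.03506e+09)^2 * 5.67e-8 * 14825^4 = 5.603659331e+29 W. L/L_sun = 5.603659331e+29 / 3.828e26 = 1463.8608

1463.8608 L_sun


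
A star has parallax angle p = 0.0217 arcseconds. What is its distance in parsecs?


d = 1/p = 1/0.0217 = 46.0829

46.0829 pc


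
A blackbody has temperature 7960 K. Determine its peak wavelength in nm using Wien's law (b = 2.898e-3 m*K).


lam_max = b / T = 2.898e-3 / 7960 = 3.641e-07 m = 364.0704 nm

364.0704 nm


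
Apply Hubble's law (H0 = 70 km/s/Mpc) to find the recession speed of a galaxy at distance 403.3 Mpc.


v = H0 * d = 70 * 403.3 = 28231.0

28231.0 km/s


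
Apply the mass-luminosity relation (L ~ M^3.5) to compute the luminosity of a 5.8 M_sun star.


L/L_sun = (M/M_sun)^3.5 = 5.8^3.5 = 469.8919

469.8919 L_sun


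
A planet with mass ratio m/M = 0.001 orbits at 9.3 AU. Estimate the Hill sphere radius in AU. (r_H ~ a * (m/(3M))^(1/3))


r_H = a * (m/3M)^(1/3) = 9.3 * (0.001/3)^(1/3) = 0.6448

0.6448 AU


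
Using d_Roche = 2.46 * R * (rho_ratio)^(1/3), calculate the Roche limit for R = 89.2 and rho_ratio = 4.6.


d_Roche = 2.46 * 89.2 * 4.6^(1/3) = 364.9381

364.9381


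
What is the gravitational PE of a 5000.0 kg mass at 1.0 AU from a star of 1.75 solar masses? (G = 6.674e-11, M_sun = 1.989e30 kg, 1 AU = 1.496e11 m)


M = 1.75 * 1.989e30 kg = 3.48075e+30 kg; r = 1.0 AU * 1.496e11 m/AU = 1.496e+11 m. U = -GM*m/r = -(6.674e-11 * 3.48075e+30 * 5000.0) / 1.496e+11 = -7.764e+12

-7.764e+12 J


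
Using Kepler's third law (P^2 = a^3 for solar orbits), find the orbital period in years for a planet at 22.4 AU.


P = a^(3/2) = 22.4^1.5 = 106.0161

106.0161 years


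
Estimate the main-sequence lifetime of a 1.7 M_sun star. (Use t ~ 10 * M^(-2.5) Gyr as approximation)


t = 10 * M^(-2.5) = 10 * 1.7^(-2.5) = 2.6539

2.6539 Gyr


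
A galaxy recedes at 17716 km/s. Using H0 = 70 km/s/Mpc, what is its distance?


d = v / H0 = 17716 / 70 = 253.0857

253.0857 Mpc


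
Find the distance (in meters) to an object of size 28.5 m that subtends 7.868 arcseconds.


D = size / theta_rad, theta_rad = 7.868 * pi/(180*3600) = 3.815e-05, D = 747146.286

747146.286 m


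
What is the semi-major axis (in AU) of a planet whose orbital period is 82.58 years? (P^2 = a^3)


a = P^(2/3) = 82.58^(2/3) = 18.9634

18.9634 AU


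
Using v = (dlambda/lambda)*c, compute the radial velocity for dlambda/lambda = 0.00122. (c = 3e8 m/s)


v = (dlambda/lambda) * c = 0.00122 * 3e8 = 366000.0

366000.0 m/s


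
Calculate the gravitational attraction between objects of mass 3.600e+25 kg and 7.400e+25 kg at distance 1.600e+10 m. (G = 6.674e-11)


F = G*m1*m2/r^2 = 6.674e-11 * 3.600e+25 * 7.400e+25 / (1.600e+10)^2 = 6.674e-11 * 2.664e+51 / 2.560e+20 = 6.945e+20

6.945e+20 N


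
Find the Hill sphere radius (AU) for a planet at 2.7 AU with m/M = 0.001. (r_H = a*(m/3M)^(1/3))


r_H = a * (m/3M)^(1/3) = 2.7 * (0.001/3)^(1/3) = 0.1872

0.1872 AU


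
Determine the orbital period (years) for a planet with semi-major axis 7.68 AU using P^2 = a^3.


P = a^(3/2) = 7.68^1.5 = 21.2834

21.2834 years


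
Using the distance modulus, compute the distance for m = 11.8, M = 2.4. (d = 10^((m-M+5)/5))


d = 10^((m - M + 5)/5) = 10^((11.8 - 2.4 + 5)/5) = 758.5776

758.5776 pc


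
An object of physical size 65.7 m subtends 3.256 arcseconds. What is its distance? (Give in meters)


D = size / theta_rad, theta_rad = 3.256 * pi/(180*3600) = 1.579e-05, D = 4.162e+06

4.162e+06 m


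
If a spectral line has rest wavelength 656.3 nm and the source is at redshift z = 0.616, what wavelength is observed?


lam_obs = lam_emit * (1 + z) = 656.3 * (1 + 0.616) = 1060.5808

1060.5808 nm


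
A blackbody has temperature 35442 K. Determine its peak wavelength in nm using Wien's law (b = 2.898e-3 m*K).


lam_max = b / T = 2.898e-3 / 35442 = 8.177e-08 m = 81.7674 nm

81.7674 nm


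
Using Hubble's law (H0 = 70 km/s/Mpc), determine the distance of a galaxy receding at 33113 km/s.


d = v / H0 = 33113 / 70 = 473.0429

473.0429 Mpc


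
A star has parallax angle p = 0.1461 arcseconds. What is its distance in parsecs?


d = 1/p = 1/0.1461 = 6.8446

6.8446 pc


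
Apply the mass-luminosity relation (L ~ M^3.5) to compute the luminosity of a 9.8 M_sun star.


L/L_sun = (M/M_sun)^3.5 = 9.8^3.5 = 2946.397

2946.397 L_sun


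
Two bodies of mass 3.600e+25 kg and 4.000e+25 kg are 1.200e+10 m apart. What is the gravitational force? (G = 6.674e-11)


F = G*m1*m2/r^2 = 6.674e-11 * 3.600e+25 * 4.000e+25 / (1.200e+10)^2 = 6.674e-11 * 1.440e+51 / 1.440e+20 = 6.674e+20

6.674e+20 N


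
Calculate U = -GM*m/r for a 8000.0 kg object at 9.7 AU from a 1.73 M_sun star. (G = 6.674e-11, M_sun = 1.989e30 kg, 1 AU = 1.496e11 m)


M = 1.73 * 1.989e30 kg = 3.44097e+30 kg; r = 9.7 AU * 1.496e11 m/AU = 1.45112e+12 m. U = -GM*m/r = -(6.674e-11 * 3.44097e+30 * 8000.0) / 1.45112e+12 = -1.266e+12

-1.266e+12 J


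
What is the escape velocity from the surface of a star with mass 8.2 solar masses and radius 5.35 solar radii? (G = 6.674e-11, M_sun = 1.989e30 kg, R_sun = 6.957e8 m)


M = 8.2 * 1.989e30 kg = 1.63098e+31 kg; R = 5.35 * 6.957e8 m = 3.721995e+09 m. v_esc = sqrt(2GM/R) = sqrt(2 * 6.674e-11 * 1.63098e+31 / 3.721995e+09) = 764794.0914

764794.0914 m/s


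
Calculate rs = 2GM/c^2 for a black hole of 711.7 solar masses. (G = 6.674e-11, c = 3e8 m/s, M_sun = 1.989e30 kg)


M = 711.7 * 1.989e30 kg = 1.4155713e+33 kg. rs = 2GM/c^2 = 2 * 6.674e-11 * 1.4155713e+33 / (3e8)^2 = 2.099e+06

2.099e+06 m


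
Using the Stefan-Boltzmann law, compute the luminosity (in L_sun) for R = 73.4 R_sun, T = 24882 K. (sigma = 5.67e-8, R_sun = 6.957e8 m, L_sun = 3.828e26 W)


R = 73.4 * 6.957e8 m = 5.106438e+10 m. L = 4*pi*R^2*sigma*T^4 = 4*pi*(5.106438e+10)^2 * 5.67e-8 * 24882^4 = 7.12147891e+32 W. L/L_sun = 7.12147891e+32 / 3.828e26 = 1.860e+06

1.860e+06 L_sun


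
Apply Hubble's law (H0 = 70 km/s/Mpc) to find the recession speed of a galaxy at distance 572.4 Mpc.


v = H0 * d = 70 * 572.4 = 40068.0

40068.0 km/s


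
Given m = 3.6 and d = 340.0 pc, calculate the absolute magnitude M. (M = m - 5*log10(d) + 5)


M = m - 5*log10(d) + 5 = 3.6 - 5*log10(340.0) + 5 = -4.0574

-4.0574


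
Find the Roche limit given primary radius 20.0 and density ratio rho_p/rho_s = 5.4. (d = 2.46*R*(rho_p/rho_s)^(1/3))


d_Roche = 2.46 * 20.0 * 5.4^(1/3) = 86.317

86.317


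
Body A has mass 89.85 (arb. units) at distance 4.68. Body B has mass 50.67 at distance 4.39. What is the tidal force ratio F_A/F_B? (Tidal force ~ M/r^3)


Ratio = (M1/r1^3) / (M2/r2^3) = (89.85/4.68^3) / (50.67/4.39^3) = 1.4636

1.4636


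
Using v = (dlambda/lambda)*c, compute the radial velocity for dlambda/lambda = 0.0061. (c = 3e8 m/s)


v = (dlambda/lambda) * c = 0.0061 * 3e8 = 1.830e+06

1.830e+06 m/s


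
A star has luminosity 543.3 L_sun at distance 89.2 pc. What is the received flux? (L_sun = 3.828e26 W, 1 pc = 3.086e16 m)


F = L / (4*pi*d^2) = 2.080e+29 / (4*pi*(2.753e+18)^2) = 2.184e-09

2.184e-09 W/m^2


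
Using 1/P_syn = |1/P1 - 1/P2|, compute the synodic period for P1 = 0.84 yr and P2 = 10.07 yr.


1/P_syn = |1/P1 - 1/P2| = |1/0.84 - 1/10.07| => P_syn = 0.9164

0.9164 years


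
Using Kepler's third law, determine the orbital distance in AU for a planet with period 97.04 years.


a = P^(2/3) = 97.04^(2/3) = 21.1171

21.1171 AU


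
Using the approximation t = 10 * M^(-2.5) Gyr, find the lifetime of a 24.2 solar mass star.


t = 10 * M^(-2.5) = 10 * 24.2^(-2.5) = 0.0035

0.0035 Gyr


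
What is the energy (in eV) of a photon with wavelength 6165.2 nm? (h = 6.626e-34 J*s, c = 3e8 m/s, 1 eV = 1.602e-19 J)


E = hc/lambda = 6.626e-34 * 3e8 / 6.165e-06 = 3.224e-20 J = 0.2013 eV

0.2013 eV


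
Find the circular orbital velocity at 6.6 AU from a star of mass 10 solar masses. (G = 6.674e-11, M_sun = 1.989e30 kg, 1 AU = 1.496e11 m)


v = sqrt(GM/r) = sqrt(6.674e-11 * 1.989e+31 / 9.874e+11) = 36666.7762

36666.7762 m/s


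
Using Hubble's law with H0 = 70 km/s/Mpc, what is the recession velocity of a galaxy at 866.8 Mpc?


v = H0 * d = 70 * 866.8 = 60676.0

60676.0 km/s


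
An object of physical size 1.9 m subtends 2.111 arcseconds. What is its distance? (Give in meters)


D = size / theta_rad, theta_rad = 2.111 * pi/(180*3600) = 1.023e-05, D = 185648.0966

185648.0966 m


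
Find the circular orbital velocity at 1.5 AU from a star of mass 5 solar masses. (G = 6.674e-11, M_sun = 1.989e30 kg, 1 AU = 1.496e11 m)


v = sqrt(GM/r) = sqrt(6.674e-11 * 9.945e+30 / 2.244e+11) = 54385.6181

54385.6181 m/s


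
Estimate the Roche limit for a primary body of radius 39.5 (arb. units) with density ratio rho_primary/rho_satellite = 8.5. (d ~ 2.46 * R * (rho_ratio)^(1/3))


d_Roche = 2.46 * 39.5 * 8.5^(1/3) = 198.3072

198.3072


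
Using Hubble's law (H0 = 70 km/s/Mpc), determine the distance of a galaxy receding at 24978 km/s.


d = v / H0 = 24978 / 70 = 356.8286

356.8286 Mpc


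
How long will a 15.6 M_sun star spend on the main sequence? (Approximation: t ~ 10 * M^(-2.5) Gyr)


t = 10 * M^(-2.5) = 10 * 15.6^(-2.5) = 0.0104

0.0104 Gyr


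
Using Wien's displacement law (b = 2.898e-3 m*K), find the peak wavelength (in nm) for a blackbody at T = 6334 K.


lam_max = b / T = 2.898e-3 / 6334 = 4.575e-07 m = 457.5308 nm

457.5308 nm


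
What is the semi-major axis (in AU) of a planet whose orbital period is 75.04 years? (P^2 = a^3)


a = P^(2/3) = 75.04^(2/3) = 17.7908

17.7908 AU


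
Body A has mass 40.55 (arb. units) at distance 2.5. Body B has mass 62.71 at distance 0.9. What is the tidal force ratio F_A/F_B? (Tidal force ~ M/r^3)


Ratio = (M1/r1^3) / (M2/r2^3) = (40.55/2.5^3) / (62.71/0.9^3) = 0.0302

0.0302


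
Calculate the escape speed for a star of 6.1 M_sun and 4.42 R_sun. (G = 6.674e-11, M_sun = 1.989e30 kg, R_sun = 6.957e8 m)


M = 6.1 * 1.989e30 kg = 1.21329e+31 kg; R = 4.42 * 6.957e8 m = 3.074994e+09 m. v_esc = sqrt(2GM/R) = sqrt(2 * 6.674e-11 * 1.21329e+31 / 3.074994e+09) = 725718.6294

725718.6294 m/s


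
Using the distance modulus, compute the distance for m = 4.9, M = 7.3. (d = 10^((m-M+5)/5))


d = 10^((m - M + 5)/5) = 10^((4.9 - 7.3 + 5)/5) = 3.3113

3.3113 pc


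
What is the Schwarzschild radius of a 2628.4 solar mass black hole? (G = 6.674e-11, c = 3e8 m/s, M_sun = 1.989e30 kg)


M = 2628.4 * 1.989e30 kg = 5.2278876e+33 kg. rs = 2GM/c^2 = 2 * 6.674e-11 * 5.2278876e+33 / (3e8)^2 = 7.754e+06

7.754e+06 m


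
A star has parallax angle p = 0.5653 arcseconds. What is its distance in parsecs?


d = 1/p = 1/0.5653 = 1.769

1.769 pc


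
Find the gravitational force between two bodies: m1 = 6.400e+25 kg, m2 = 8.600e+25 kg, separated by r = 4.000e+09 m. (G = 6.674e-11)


F = G*m1*m2/r^2 = 6.674e-11 * 6.400e+25 * 8.600e+25 / (4.000e+09)^2 = 6.674e-11 * 5.504e+51 / 1.600e+19 = 2.296e+22

2.296e+22 N


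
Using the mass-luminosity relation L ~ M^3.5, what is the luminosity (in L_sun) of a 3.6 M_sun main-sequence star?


L/L_sun = (M/M_sun)^3.5 = 3.6^3.5 = 88.5235

88.5235 L_sun


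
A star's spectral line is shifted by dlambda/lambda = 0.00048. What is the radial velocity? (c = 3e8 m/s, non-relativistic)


v = (dlambda/lambda) * c = 0.00048 * 3e8 = 144000.0

144000.0 m/s


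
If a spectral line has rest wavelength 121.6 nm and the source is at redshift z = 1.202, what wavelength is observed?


lam_obs = lam_emit * (1 + z) = 121.6 * (1 + 1.202) = 267.7632

267.7632 nm


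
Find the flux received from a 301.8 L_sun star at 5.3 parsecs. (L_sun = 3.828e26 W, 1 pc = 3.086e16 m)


F = L / (4*pi*d^2) = 1.155e+29 / (4*pi*(1.636e+17)^2) = 3.437e-07

3.437e-07 W/m^2


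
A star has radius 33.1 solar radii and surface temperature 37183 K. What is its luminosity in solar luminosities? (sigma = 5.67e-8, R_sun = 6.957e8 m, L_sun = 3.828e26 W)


R = 33.1 * 6.957e8 m = 2.302767e+10 m. L = 4*pi*R^2*sigma*T^4 = 4*pi*(2.302767e+10)^2 * 5.67e-8 * 37183^4 = 7.222218504e+32 W. L/L_sun = 7.222218504e+32 / 3.828e26 = 1.887e+06

1.887e+06 L_sun


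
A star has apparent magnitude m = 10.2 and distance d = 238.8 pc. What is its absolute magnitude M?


M = m - 5*log10(d) + 5 = 10.2 - 5*log10(238.8) + 5 = 3.3098

3.3098


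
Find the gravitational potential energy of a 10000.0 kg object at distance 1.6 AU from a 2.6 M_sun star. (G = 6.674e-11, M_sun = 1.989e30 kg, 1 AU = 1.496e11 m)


M = 2.6 * 1.989e30 kg = 5.1714e+30 kg; r = 1.6 AU * 1.496e11 m/AU = 2.3936e+11 m. U = -GM*m/r = -(6.674e-11 * 5.1714e+30 * 10000.0) / 2.3936e+11 = -1.442e+13

-1.442e+13 J


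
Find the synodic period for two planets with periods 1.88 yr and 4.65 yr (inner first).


1/P_syn = |1/P1 - 1/P2| = |1/1.88 - 1/4.65| => P_syn = 3.156

3.156 years


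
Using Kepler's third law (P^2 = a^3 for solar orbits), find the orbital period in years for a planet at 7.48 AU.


P = a^(3/2) = 7.48^1.5 = 20.4575

20.4575 years


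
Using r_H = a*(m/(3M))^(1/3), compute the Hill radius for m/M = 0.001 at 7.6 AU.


r_H = a * (m/3M)^(1/3) = 7.6 * (0.001/3)^(1/3) = 0.527

0.527 AU


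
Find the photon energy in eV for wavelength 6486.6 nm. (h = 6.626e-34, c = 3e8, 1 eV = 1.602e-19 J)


E = hc/lambda = 6.626e-34 * 3e8 / 6.487e-06 = 3.064e-20 J = 0.1913 eV

0.1913 eV


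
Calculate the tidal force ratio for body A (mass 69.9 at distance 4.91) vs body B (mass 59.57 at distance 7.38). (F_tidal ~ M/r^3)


Ratio = (M1/r1^3) / (M2/r2^3) = (69.9/4.91^3) / (59.57/7.38^3) = 3.9845

3.9845


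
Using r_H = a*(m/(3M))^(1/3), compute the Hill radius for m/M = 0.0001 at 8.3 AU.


r_H = a * (m/3M)^(1/3) = 8.3 * (0.0001/3)^(1/3) = 0.2671

0.2671 AU


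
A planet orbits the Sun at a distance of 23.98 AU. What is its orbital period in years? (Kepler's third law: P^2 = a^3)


P = a^(3/2) = 23.98^1.5 = 117.4286

117.4286 years


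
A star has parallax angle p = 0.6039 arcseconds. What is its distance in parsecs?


d = 1/p = 1/0.6039 = 1.6559

1.6559 pc


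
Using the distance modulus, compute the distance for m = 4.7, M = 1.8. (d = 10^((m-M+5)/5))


d = 10^((m - M + 5)/5) = 10^((4.7 - 1.8 + 5)/5) = 38.0189

38.0189 pc


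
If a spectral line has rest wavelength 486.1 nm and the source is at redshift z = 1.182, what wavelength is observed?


lam_obs = lam_emit * (1 + z) = 486.1 * (1 + 1.182) = 1060.6702

1060.6702 nm


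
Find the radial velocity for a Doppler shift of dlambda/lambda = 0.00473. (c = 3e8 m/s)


v = (dlambda/lambda) * c = 0.00473 * 3e8 = 1.419e+06

1.419e+06 m/s


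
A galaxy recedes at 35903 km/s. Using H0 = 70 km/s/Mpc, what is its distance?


d = v / H0 = 35903 / 70 = 512.9

512.9 Mpc


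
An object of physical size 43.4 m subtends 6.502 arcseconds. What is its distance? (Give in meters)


D = size / theta_rad, theta_rad = 6.502 * pi/(180*3600) = 3.152e-05, D = 1.377e+06

1.377e+06 m


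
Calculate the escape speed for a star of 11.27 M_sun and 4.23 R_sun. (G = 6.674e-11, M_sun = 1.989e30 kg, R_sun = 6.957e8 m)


M = 11.27 * 1.989e30 kg = 2.241603e+31 kg; R = 4.23 * 6.957e8 m = 2.942811e+09 m. v_esc = sqrt(2GM/R) = sqrt(2 * 6.674e-11 * 2.241603e+31 / 2.942811e+09) = 1.008e+06

1.008e+06 m/s


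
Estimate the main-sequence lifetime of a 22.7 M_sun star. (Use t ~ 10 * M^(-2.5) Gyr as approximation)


t = 10 * M^(-2.5) = 10 * 22.7^(-2.5) = 0.0041

0.0041 Gyr


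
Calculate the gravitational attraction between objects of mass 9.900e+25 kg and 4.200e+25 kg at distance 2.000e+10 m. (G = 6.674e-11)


F = G*m1*m2/r^2 = 6.674e-11 * 9.900e+25 * 4.200e+25 / (2.000e+10)^2 = 6.674e-11 * 4.158e+51 / 4.000e+20 = 6.938e+20

6.938e+20 N


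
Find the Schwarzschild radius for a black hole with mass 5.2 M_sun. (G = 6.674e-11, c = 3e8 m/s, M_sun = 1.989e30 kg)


M = 5.2 * 1.989e30 kg = 1.03428e+31 kg. rs = 2GM/c^2 = 2 * 6.674e-11 * 1.03428e+31 / (3e8)^2 = 15339.5216

15339.5216 m


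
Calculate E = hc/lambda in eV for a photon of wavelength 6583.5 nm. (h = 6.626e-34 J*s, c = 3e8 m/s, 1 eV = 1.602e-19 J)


E = hc/lambda = 6.626e-34 * 3e8 / 6.584e-06 = 3.019e-20 J = 0.1885 eV

0.1885 eV


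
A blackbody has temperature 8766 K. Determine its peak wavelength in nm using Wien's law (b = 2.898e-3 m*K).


lam_max = b / T = 2.898e-3 / 8766 = 3.306e-07 m = 330.5955 nm

330.5955 nm


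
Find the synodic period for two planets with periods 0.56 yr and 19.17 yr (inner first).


1/P_syn = |1/P1 - 1/P2| = |1/0.56 - 1/19.17| => P_syn = 0.5769

0.5769 years


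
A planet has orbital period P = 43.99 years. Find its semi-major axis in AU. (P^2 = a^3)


a = P^(2/3) = 43.99^(2/3) = 12.4615

12.4615 AU


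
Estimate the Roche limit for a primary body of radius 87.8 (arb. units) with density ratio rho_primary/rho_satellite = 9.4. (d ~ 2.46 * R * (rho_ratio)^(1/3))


d_Roche = 2.46 * 87.8 * 9.4^(1/3) = 455.8328

455.8328


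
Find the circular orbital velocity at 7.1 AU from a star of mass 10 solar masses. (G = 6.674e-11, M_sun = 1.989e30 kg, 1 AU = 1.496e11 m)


v = sqrt(GM/r) = sqrt(6.674e-11 * 1.989e+31 / 1.062e+12) = 35352.1248

35352.1248 m/s


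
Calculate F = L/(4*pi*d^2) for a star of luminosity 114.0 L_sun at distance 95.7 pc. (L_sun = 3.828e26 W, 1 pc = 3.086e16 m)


F = L / (4*pi*d^2) = 4.364e+28 / (4*pi*(2.953e+18)^2) = 3.982e-10

3.982e-10 W/m^2


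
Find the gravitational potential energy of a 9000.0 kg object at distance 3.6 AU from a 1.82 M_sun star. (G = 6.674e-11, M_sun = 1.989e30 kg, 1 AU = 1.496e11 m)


M = 1.82 * 1.989e30 kg = 3.61998e+30 kg; r = 3.6 AU * 1.496e11 m/AU = 5.3856e+11 m. U = -GM*m/r = -(6.674e-11 * 3.61998e+30 * 9000.0) / 5.3856e+11 = -4.037e+12

-4.037e+12 J


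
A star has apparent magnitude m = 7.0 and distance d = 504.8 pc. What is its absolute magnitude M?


M = m - 5*log10(d) + 5 = 7.0 - 5*log10(504.8) + 5 = -1.5156

-1.5156


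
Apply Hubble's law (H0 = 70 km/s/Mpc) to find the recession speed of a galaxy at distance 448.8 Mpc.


v = H0 * d = 70 * 448.8 = 31416.0

31416.0 km/s


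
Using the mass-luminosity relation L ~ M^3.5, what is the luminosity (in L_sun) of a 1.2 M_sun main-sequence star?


L/L_sun = (M/M_sun)^3.5 = 1.2^3.5 = 1.8929

1.8929 L_sun


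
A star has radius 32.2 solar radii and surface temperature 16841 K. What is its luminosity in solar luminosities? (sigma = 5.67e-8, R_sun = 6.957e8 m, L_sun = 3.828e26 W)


R = 32.2 * 6.957e8 m = 2.240154e+10 m. L = 4*pi*R^2*sigma*T^4 = 4*pi*(2.240154e+10)^2 * 5.67e-8 * 16841^4 = 2.876207249e+31 W. L/L_sun = 2.876207249e+31 / 3.828e26 = 75136.0305

75136.0305 L_sun


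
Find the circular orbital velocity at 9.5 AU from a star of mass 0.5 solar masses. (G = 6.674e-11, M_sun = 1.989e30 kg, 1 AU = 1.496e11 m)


v = sqrt(GM/r) = sqrt(6.674e-11 * 9.945e+29 / 1.421e+12) = 6833.8886

6833.8886 m/s


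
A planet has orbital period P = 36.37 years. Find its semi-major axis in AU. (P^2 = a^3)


a = P^(2/3) = 36.37^(2/3) = 10.9773

10.9773 AU


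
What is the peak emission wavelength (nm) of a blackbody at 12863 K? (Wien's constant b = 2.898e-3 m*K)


lam_max = b / T = 2.898e-3 / 12863 = 2.253e-07 m = 225.2974 nm

225.2974 nm


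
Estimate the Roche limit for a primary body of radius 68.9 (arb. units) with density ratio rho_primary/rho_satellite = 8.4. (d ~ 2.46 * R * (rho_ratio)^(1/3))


d_Roche = 2.46 * 68.9 * 8.4^(1/3) = 344.5462

344.5462


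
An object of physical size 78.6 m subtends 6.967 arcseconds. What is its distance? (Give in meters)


D = size / theta_rad, theta_rad = 6.967 * pi/(180*3600) = 3.378e-05, D = 2.327e+06

2.327e+06 m


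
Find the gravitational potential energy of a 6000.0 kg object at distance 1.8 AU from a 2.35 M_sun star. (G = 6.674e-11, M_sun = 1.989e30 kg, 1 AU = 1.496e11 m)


M = 2.35 * 1.989e30 kg = 4.67415e+30 kg; r = 1.8 AU * 1.496e11 m/AU = 2.6928e+11 m. U = -GM*m/r = -(6.674e-11 * 4.67415e+30 * 6000.0) / 2.6928e+11 = -6.951e+12

-6.951e+12 J


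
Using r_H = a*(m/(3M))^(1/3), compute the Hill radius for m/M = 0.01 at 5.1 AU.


r_H = a * (m/3M)^(1/3) = 5.1 * (0.01/3)^(1/3) = 0.7618

0.7618 AU


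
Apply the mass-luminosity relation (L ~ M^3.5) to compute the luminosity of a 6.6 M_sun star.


L/L_sun = (M/M_sun)^3.5 = 6.6^3.5 = 738.5906

738.5906 L_sun


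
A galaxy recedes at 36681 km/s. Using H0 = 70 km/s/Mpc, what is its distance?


d = v / H0 = 36681 / 70 = 524.0143

524.0143 Mpc


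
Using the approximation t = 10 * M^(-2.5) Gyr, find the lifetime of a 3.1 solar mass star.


t = 10 * M^(-2.5) = 10 * 3.1^(-2.5) = 0.591

0.591 Gyr


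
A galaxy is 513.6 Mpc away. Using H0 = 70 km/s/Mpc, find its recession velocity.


v = H0 * d = 70 * 513.6 = 35952.0

35952.0 km/s


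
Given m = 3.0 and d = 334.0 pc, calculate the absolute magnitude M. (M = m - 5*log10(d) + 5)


M = m - 5*log10(d) + 5 = 3.0 - 5*log10(334.0) + 5 = -4.6187

-4.6187


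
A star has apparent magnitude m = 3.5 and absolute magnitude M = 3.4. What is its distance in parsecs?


d = 10^((m - M + 5)/5) = 10^((3.5 - 3.4 + 5)/5) = 10.4713

10.4713 pc


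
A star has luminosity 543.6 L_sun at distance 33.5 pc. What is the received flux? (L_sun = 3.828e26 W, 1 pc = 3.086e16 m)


F = L / (4*pi*d^2) = 2.081e+29 / (4*pi*(1.034e+18)^2) = 1.549e-08

1.549e-08 W/m^2


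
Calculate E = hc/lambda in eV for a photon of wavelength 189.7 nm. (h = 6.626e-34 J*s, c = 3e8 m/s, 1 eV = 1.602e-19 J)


E = hc/lambda = 6.626e-34 * 3e8 / 1.897e-07 = 1.048e-18 J = 6.541 eV

6.541 eV


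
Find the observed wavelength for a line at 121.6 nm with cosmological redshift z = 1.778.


lam_obs = lam_emit * (1 + z) = 121.6 * (1 + 1.778) = 337.8048

337.8048 nm


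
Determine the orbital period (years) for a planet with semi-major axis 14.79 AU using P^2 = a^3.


P = a^(3/2) = 14.79^1.5 = 56.879

56.879 years


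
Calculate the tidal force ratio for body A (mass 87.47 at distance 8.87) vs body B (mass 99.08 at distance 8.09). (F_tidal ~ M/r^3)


Ratio = (M1/r1^3) / (M2/r2^3) = (87.47/8.87^3) / (99.08/8.09^3) = 0.6698

0.6698


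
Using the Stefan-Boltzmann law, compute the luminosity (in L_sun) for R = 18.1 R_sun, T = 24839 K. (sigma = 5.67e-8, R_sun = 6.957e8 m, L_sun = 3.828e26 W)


R = 18.1 * 6.957e8 m = 1.259217e+10 m. L = 4*pi*R^2*sigma*T^4 = 4*pi*(1.259217e+10)^2 * 5.67e-8 * 24839^4 = 4.300614445e+31 W. L/L_sun = 4.300614445e+31 / 3.828e26 = 112346.2499

112346.2499 L_sun


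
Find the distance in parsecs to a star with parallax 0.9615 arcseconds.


d = 1/p = 1/0.9615 = 1.04

1.04 pc


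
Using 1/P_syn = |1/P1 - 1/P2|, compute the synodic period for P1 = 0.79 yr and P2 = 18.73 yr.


1/P_syn = |1/P1 - 1/P2| = |1/0.79 - 1/18.73| => P_syn = 0.8248

0.8248 years


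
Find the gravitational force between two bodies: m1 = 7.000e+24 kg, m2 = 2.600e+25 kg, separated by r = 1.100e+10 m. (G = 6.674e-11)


F = G*m1*m2/r^2 = 6.674e-11 * 7.000e+24 * 2.600e+25 / (1.100e+10)^2 = 6.674e-11 * 1.820e+50 / 1.210e+20 = 1.004e+20

1.004e+20 N


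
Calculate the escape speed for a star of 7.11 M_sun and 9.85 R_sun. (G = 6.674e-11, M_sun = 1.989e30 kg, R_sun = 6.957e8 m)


M = 7.11 * 1.989e30 kg = 1.414179e+31 kg; R = 9.85 * 6.957e8 m = 6.852645e+09 m. v_esc = sqrt(2GM/R) = sqrt(2 * 6.674e-11 * 1.414179e+31 / 6.852645e+09) = 524845.1327

524845.1327 m/s


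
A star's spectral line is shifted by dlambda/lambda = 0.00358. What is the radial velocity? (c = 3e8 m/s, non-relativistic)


v = (dlambda/lambda) * c = 0.00358 * 3e8 = 1.074e+06

1.074e+06 m/s


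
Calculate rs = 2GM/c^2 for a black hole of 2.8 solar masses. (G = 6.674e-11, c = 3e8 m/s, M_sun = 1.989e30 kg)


M = 2.8 * 1.989e30 kg = 5.5692e+30 kg. rs = 2GM/c^2 = 2 * 6.674e-11 * 5.5692e+30 / (3e8)^2 = 8259.7424

8259.7424 m


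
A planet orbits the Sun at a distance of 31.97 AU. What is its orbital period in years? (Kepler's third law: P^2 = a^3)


P = a^(3/2) = 31.97^1.5 = 180.7648

180.7648 years


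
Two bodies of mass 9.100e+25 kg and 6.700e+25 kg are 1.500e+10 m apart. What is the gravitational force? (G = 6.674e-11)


F = G*m1*m2/r^2 = 6.674e-11 * 9.100e+25 * 6.700e+25 / (1.500e+10)^2 = 6.674e-11 * 6.097e+51 / 2.250e+20 = 1.809e+21

1.809e+21 N


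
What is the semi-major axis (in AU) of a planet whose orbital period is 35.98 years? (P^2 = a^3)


a = P^(2/3) = 35.98^(2/3) = 10.8987

10.8987 AU


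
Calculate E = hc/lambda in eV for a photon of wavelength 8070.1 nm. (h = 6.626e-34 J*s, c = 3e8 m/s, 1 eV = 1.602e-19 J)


E = hc/lambda = 6.626e-34 * 3e8 / 8.070e-06 = 2.463e-20 J = 0.1538 eV

0.1538 eV


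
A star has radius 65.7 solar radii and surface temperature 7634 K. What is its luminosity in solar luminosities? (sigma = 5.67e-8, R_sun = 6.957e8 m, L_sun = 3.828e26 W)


R = 65.7 * 6.957e8 m = 4.570749e+10 m. L = 4*pi*R^2*sigma*T^4 = 4*pi*(4.570749e+10)^2 * 5.67e-8 * 7634^4 = 5.055641745e+30 W. L/L_sun = 5.055641745e+30 / 3.828e26 = 13207.0056

13207.0056 L_sun


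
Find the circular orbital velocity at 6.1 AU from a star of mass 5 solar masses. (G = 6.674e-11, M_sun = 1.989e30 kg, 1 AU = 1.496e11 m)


v = sqrt(GM/r) = sqrt(6.674e-11 * 9.945e+30 / 9.126e+11) = 26968.9961

26968.9961 m/s


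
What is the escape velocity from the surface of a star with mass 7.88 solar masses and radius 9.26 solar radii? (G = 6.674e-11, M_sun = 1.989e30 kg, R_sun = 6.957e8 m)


M = 7.88 * 1.989e30 kg = 1.567332e+31 kg; R = 9.26 * 6.957e8 m = 6.442182e+09 m. v_esc = sqrt(2GM/R) = sqrt(2 * 6.674e-11 * 1.567332e+31 / 6.442182e+09) = 569865.1575

569865.1575 m/s


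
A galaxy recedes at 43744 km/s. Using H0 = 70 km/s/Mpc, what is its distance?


d = v / H0 = 43744 / 70 = 624.9143

624.9143 Mpc


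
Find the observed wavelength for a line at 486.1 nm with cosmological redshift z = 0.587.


lam_obs = lam_emit * (1 + z) = 486.1 * (1 + 0.587) = 771.4407

771.4407 nm


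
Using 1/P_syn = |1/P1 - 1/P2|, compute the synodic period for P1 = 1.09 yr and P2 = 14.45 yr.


1/P_syn = |1/P1 - 1/P2| = |1/1.09 - 1/14.45| => P_syn = 1.1789

1.1789 years


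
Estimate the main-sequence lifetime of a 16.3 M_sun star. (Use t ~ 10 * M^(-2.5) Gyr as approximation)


t = 10 * M^(-2.5) = 10 * 16.3^(-2.5) = 0.0093

0.0093 Gyr


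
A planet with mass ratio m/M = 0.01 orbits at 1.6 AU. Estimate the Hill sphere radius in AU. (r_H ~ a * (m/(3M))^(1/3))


r_H = a * (m/3M)^(1/3) = 1.6 * (0.01/3)^(1/3) = 0.239

0.239 AU


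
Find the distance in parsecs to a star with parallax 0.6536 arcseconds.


d = 1/p = 1/0.6536 = 1.53

1.53 pc


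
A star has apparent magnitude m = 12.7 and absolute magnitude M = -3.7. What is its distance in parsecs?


d = 10^((m - M + 5)/5) = 10^((12.7 - -3.7 + 5)/5) = 19054.6072

19054.6072 pc
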